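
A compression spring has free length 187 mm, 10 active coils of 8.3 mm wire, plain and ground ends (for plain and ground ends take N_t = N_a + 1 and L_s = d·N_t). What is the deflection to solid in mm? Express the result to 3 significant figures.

N_t = 11; L_s = 8.3·11 = 91.3 mm
δ_solid = L₀ − L_s = 187 − 91.3 = 95.7 mm

95.7 mm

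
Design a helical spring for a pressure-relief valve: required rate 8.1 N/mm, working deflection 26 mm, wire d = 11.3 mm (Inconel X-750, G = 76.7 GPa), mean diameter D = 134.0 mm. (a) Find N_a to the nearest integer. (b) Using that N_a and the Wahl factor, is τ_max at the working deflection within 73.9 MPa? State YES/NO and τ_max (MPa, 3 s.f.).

(a) 8 coils; (b) YES, τ_max = 56.0 MPa

N_a = Gd⁴/(8D³k) = (76.7×10³)(11.3⁴)/(8·134.0³·8.1) = 8.021 → N_a = 8
Actual rate k = Gd⁴/(8D³·8) = 8.1211 N/mm
Working load F = kδ = 8.1211·26 = 211.15 N
C = 134.0/11.3 = 11.8584; K_W = (4C−1)/(4C−4)+0.615/C = 1.1209
τ_max = K_W·8FD/(πd³) = 1.1209·49.934 = 55.973 MPa
τ_max ≤ 73.9 MPa → acceptable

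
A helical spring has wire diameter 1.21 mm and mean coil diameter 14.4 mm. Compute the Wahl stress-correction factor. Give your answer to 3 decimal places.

1.120

C = D/d = 14.4/1.21 = 11.9008
K_W = (4C−1)/(4C−4) + 0.615/C = 46.603/43.603 + 0.0517 = 1.1205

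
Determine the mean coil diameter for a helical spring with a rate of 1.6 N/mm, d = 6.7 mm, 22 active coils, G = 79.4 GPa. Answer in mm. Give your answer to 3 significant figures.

82.8 mm

D = (Gd⁴/(8N_a·k))^(1/3) = (79.4×10³·6.7⁴/(8·22·1.6))^(1/3)
  = (568181)^(1/3) = 82.8252 mm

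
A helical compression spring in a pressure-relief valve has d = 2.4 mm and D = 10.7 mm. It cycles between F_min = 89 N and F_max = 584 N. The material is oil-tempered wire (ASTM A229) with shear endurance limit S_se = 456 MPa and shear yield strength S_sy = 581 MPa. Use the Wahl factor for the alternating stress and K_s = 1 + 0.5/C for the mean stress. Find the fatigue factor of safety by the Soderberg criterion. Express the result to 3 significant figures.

C = D/d = 10.7/2.4 = 4.4583; K_W = (4C−1)/(4C−4)+0.615/C = 1.3548; K_s = 1+0.5/C = 1.1121
F_a = (F_max−F_min)/2 = 247.5 N; F_m = (F_max+F_min)/2 = 336.5 N
τ_a = K_W·8F_aD/(πd³) = 1.3548 × 487.83 = 660.91 MPa
τ_m = K_s·8F_mD/(πd³) = 1.1121 × 663.25 = 737.63 MPa
Soderberg: 1/n_f = τ_a/S_se + τ_m/S_sy = 660.91/456 + 737.63/581 = 1.44937 + 1.26959 = 2.719
n_f = 1/2.719 = 0.3678

0.368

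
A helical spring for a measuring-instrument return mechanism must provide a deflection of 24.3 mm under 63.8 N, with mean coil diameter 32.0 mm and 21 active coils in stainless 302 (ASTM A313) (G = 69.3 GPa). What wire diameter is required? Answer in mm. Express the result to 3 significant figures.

3.80 mm

Required rate k = F/δ = 63.8/24.3 = 2.6255 N/mm
d = (8D³N_a·k / G)^(1/4) = (8·32.0³·21·2.6255 / (69.3×10³))^0.25
  = (208.56)^0.25 = 3.8002 mm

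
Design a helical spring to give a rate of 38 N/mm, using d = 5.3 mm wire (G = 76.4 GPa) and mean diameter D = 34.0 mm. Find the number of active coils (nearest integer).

N_a = Gd⁴/(8D³k) = (76.4×10³ × 5.3⁴)/(8 × 34.0³ × 38)
    = 6.02833e+07 / 1.19484e+07 = 5.045 → 5 coils

5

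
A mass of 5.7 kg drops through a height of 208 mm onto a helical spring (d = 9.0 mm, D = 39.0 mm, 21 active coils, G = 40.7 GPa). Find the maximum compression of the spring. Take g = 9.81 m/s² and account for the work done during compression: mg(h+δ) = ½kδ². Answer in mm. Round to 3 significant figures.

k = Gd⁴/(8D³N_a) = (40.7×10³)(9.0⁴)/(8·39.0³·21) = 26.795 N/mm
W = mg = 5.7 × 9.81 = 55.917 N
½kδ² − Wδ − Wh = 0 → δ = (W + √(W² + 2kWh))/k
δ = (55.917 + √(3126.7 + 623302))/26.795 = (55.917 + 791.47)/26.795 = 31.624 mm

31.6 mm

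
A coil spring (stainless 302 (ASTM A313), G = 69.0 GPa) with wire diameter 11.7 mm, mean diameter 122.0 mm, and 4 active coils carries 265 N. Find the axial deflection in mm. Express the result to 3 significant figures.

11.9 mm

k = Gd⁴/(8D³N_a) = (69.0×10³)(11.7⁴)/(8·122.0³·4) = 22.252 N/mm
δ = F/k = 265 / 22.252 = 11.909 mm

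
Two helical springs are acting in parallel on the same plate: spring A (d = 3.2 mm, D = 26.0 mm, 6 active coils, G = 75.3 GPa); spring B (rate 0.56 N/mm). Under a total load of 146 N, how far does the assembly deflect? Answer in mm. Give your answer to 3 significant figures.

14.7 mm

k_A = Gd⁴/(8D³N_a) = (75.3×10³)(3.2⁴)/(8·26.0³·6) = 9.3591 N/mm
Parallel: k_eq = 9.3591 + 0.56 = 9.9191 N/mm
δ = F/k_eq = 146/9.9191 = 14.719 mm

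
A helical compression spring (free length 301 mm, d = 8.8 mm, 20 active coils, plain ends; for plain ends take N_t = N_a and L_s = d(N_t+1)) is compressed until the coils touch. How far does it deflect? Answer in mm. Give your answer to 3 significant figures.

N_t = 20; L_s = 8.8·21 = 184.8 mm
δ_solid = L₀ − L_s = 301 − 184.8 = 116.2 mm

116 mm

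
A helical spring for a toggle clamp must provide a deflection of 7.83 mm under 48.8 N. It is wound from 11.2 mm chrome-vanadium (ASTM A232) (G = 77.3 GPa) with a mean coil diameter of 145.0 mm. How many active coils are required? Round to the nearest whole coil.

Required rate k = F/δ = 48.8/7.83 = 6.2324 N/mm
N_a = Gd⁴/(8D³k) = (77.3×10³ × 11.2⁴)/(8 × 145.0³ × 6.2324)
    = 1.21633e+09 / 1.52003e+08 = 8.002 → 8 coils

8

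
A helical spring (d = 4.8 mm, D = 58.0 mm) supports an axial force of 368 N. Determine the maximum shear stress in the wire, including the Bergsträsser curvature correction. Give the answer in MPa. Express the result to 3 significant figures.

Spring index C = D/d = 58.0/4.8 = 12.0833
K_B = (4C+2)/(4C−3) = 50.333/45.333 = 1.1103
τ₀ = 8FD/(πd³) = 8·368·58.0/(π·4.8³) = 170752/347.44 = 491.46 MPa
τ_max = K·τ₀ = 1.1103 × 491.46 = 545.67 MPa

546 MPa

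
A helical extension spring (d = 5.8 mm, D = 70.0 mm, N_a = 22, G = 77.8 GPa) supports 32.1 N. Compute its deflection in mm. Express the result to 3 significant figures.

22.0 mm

k = Gd⁴/(8D³N_a) = (77.8×10³)(5.8⁴)/(8·70.0³·22) = 1.4584 N/mm
δ = F/k = 32.1 / 1.4584 = 22.01 mm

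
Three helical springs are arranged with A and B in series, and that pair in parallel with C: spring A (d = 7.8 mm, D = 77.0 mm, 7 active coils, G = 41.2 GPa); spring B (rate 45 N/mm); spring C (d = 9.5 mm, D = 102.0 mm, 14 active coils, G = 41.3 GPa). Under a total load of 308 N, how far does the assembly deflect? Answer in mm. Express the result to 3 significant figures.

38.0 mm

k_A = Gd⁴/(8D³N_a) = (41.2×10³)(7.8⁴)/(8·77.0³·7) = 5.9651 N/mm
k_C = Gd⁴/(8D³N_a) = (41.3×10³)(9.5⁴)/(8·102.0³·14) = 2.8303 N/mm
Springs A,B series: k_AB = 1/(1/5.9651+1/45) = 5.2669 N/mm; parallel with C: k_eq = 5.2669+2.8303 = 8.0972 N/mm
δ = F/k_eq = 308/8.0972 = 38.038 mm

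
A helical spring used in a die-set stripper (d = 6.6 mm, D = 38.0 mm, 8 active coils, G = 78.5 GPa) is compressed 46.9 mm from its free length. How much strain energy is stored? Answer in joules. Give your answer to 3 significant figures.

k = Gd⁴/(8D³N_a) = (78.5×10³)(6.6⁴)/(8·38.0³·8) = 42.415 N/mm
U = ½kδ² = 0.5 × 42.415 × 46.9² = 46648 N·mm = 46.648 J

46.6 J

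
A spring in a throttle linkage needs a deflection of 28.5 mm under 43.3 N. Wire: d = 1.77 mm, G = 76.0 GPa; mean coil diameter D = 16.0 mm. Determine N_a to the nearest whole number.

Required rate k = F/δ = 43.3/28.5 = 1.5193 N/mm
N_a = Gd⁴/(8D³k) = (76.0×10³ × 1.77⁴)/(8 × 16.0³ × 1.5193)
    = 745945 / 49784.4 = 14.98 → 15 coils

15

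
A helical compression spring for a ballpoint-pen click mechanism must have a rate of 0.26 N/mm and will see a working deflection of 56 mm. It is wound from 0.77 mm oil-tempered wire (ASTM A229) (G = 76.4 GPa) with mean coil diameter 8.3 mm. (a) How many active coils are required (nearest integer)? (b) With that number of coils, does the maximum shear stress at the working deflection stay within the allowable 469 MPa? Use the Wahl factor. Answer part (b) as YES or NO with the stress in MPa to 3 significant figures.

N_a = Gd⁴/(8D³k) = (76.4×10³)(0.77⁴)/(8·8.3³·0.26) = 22.58 → N_a = 23
Actual rate k = Gd⁴/(8D³·23) = 0.25527 N/mm
Working load F = kδ = 0.25527·56 = 14.295 N
C = 8.3/0.77 = 10.7792; K_W = (4C−1)/(4C−4)+0.615/C = 1.1337
τ_max = K_W·8FD/(πd³) = 1.1337·661.82 = 750.33 MPa
τ_max > 469 MPa → exceeds allowable

(a) 23 coils; (b) NO, τ_max = 750 MPa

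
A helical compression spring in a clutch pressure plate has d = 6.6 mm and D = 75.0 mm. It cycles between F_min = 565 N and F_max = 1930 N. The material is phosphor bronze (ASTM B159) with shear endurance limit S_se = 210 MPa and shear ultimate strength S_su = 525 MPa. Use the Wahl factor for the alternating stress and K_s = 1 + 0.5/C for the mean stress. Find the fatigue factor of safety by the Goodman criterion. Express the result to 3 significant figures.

C = D/d = 75.0/6.6 = 11.3636; K_W = (4C−1)/(4C−4)+0.615/C = 1.1265; K_s = 1+0.5/C = 1.0440
F_a = (F_max−F_min)/2 = 682.5 N; F_m = (F_max+F_min)/2 = 1247.5 N
τ_a = K_W·8F_aD/(πd³) = 1.1265 × 453.39 = 510.74 MPa
τ_m = K_s·8F_mD/(πd³) = 1.0440 × 828.72 = 865.19 MPa
Goodman: 1/n_f = τ_a/S_se + τ_m/S_su = 510.74/210 + 865.19/525 = 2.43209 + 1.64798 = 4.0801
n_f = 1/4.0801 = 0.2451

0.245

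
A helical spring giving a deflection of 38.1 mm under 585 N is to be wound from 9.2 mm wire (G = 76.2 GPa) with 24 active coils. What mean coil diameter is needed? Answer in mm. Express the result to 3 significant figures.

57.0 mm

Required rate k = F/δ = 585/38.1 = 15.354 N/mm
D = (Gd⁴/(8N_a·k))^(1/3) = (76.2×10³·9.2⁴/(8·24·15.354))^(1/3)
  = (185172)^(1/3) = 56.9978 mm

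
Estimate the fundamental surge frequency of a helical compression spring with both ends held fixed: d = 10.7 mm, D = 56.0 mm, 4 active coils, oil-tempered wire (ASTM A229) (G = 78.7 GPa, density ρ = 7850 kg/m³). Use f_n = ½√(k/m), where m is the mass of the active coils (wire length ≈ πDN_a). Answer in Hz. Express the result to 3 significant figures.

k = Gd⁴/(8D³N_a) = (78.7×10³)(10.7⁴)/(8·56.0³·4) = 183.57 N/mm = 1.8357e+05 N/m
Wire length L = πDN_a = π·56.0·4 = 703.72 mm
m = ρ·(πd²/4)·L = 7850 × 89.92×10⁻⁶ m² × 0.70372 m = 0.49674 kg
f_n = ½√(k/m) = 0.5·√(1.8357e+05/0.49674) = 0.5·√(3.6955e+05) = 303.95 Hz

304 Hz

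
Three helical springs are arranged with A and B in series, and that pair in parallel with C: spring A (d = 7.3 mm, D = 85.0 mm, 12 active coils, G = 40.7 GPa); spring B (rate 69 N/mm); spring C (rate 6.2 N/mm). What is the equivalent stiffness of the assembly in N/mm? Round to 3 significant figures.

8.11 N/mm

k_A = Gd⁴/(8D³N_a) = (40.7×10³)(7.3⁴)/(8·85.0³·12) = 1.9605 N/mm
Springs A,B series: k_AB = 1/(1/1.9605+1/69) = 1.9063 N/mm; parallel with C: k_eq = 1.9063+6.2 = 8.1063 N/mm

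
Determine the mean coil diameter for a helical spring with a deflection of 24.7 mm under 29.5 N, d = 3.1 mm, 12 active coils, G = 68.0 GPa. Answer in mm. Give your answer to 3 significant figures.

Required rate k = F/δ = 29.5/24.7 = 1.1943 N/mm
D = (Gd⁴/(8N_a·k))^(1/3) = (68.0×10³·3.1⁴/(8·12·1.1943))^(1/3)
  = (54772.1)^(1/3) = 37.9769 mm

38.0 mm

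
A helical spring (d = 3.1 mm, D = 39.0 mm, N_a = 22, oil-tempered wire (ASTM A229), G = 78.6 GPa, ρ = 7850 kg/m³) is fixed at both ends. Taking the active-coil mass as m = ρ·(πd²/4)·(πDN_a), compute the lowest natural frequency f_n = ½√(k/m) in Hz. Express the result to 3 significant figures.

k = Gd⁴/(8D³N_a) = (78.6×10³)(3.1⁴)/(8·39.0³·22) = 0.69528 N/mm = 695.28 N/m
Wire length L = πDN_a = π·39.0·22 = 2695.5 mm
m = ρ·(πd²/4)·L = 7850 × 7.5477×10⁻⁶ m² × 2.6955 m = 0.15971 kg
f_n = ½√(k/m) = 0.5·√(695.28/0.15971) = 0.5·√(4353.5) = 32.991 Hz

33.0 Hz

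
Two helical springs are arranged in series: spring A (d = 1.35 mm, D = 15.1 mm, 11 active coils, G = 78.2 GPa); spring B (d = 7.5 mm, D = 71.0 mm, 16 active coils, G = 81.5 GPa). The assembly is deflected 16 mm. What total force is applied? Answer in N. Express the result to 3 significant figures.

k_A = Gd⁴/(8D³N_a) = (78.2×10³)(1.35⁴)/(8·15.1³·11) = 0.85729 N/mm
k_B = Gd⁴/(8D³N_a) = (81.5×10³)(7.5⁴)/(8·71.0³·16) = 5.6288 N/mm
Series: 1/k_eq = 1/0.85729 + 1/5.6288 = 1.3441; k_eq = 0.74398 N/mm
F = k_eq·δ = 0.74398·16 = 11.904 N

11.9 N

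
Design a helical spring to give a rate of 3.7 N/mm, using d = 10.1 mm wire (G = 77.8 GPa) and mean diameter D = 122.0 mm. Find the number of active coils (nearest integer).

N_a = Gd⁴/(8D³k) = (77.8×10³ × 10.1⁴)/(8 × 122.0³ × 3.7)
    = 8.0959e+08 / 5.37491e+07 = 15.06 → 15 coils

15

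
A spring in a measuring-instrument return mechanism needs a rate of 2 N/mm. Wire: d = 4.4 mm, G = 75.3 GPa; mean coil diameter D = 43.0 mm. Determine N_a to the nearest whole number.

22

N_a = Gd⁴/(8D³k) = (75.3×10³ × 4.4⁴)/(8 × 43.0³ × 2)
    = 2.82232e+07 / 1.27211e+06 = 22.19 → 22 coils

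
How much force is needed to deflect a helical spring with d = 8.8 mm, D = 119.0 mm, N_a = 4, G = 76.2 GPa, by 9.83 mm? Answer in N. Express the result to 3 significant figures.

k = Gd⁴/(8D³N_a) = (76.2×10³)(8.8⁴)/(8·119.0³·4) = 8.4741 N/mm
F = k·δ = 8.4741 × 9.83 = 83.301 N

83.3 N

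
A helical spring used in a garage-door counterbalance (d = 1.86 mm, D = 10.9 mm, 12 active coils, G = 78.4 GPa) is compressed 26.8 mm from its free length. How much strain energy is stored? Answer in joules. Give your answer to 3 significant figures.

2.71 J

k = Gd⁴/(8D³N_a) = (78.4×10³)(1.86⁴)/(8·10.9³·12) = 7.5477 N/mm
U = ½kδ² = 0.5 × 7.5477 × 26.8² = 2710.5 N·mm = 2.7105 J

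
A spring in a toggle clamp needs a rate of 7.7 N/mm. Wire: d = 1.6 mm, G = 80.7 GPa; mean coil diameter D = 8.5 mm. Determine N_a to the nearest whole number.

14

N_a = Gd⁴/(8D³k) = (80.7×10³ × 1.6⁴)/(8 × 8.5³ × 7.7)
    = 528876 / 37830.1 = 13.98 → 14 coils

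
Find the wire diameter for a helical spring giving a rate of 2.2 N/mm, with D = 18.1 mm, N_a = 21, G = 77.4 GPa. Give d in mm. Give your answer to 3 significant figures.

2.31 mm

d = (8D³N_a·k / G)^(1/4) = (8·18.1³·21·2.2 / (77.4×10³))^0.25
  = (28.316)^0.25 = 2.3068 mm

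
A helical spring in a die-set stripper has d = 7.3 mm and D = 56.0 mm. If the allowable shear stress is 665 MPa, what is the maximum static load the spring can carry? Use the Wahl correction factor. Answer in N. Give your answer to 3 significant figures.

C = D/d = 56.0/7.3 = 7.6712
K_W = (4C−1)/(4C−4) + 0.615/C = 29.685/26.685 + 0.0802 = 1.1926
τ_max = K·8FD/(πd³) → F_max = τ_allow·πd³/(8DK)
F_max = 665·π·7.3³/(8·56.0·1.1926) = 8.1272e+05/534.28 = 1521.1 N

1520 N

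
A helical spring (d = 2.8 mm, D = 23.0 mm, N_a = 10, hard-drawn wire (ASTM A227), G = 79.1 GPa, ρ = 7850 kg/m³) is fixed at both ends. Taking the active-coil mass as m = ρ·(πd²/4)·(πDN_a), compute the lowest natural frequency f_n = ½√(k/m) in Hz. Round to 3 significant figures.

189 Hz

k = Gd⁴/(8D³N_a) = (79.1×10³)(2.8⁴)/(8·23.0³·10) = 4.995 N/mm = 4995 N/m
Wire length L = πDN_a = π·23.0·10 = 722.57 mm
m = ρ·(πd²/4)·L = 7850 × 6.1575×10⁻⁶ m² × 0.72257 m = 0.034926 kg
f_n = ½√(k/m) = 0.5·√(4995/0.034926) = 0.5·√(1.4302e+05) = 189.09 Hz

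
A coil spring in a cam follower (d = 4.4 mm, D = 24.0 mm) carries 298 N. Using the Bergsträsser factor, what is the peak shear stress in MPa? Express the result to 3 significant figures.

271 MPa

Spring index C = D/d = 24.0/4.4 = 5.4545
K_B = (4C+2)/(4C−3) = 23.818/18.818 = 1.2657
τ₀ = 8FD/(πd³) = 8·298·24.0/(π·4.4³) = 57216/267.61 = 213.8 MPa
τ_max = K·τ₀ = 1.2657 × 213.8 = 270.61 MPa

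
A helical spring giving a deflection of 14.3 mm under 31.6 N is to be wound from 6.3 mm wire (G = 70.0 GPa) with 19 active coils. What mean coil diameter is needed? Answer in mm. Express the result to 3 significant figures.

Required rate k = F/δ = 31.6/14.3 = 2.2098 N/mm
D = (Gd⁴/(8N_a·k))^(1/3) = (70.0×10³·6.3⁴/(8·19·2.2098))^(1/3)
  = (328296)^(1/3) = 68.9851 mm

69.0 mm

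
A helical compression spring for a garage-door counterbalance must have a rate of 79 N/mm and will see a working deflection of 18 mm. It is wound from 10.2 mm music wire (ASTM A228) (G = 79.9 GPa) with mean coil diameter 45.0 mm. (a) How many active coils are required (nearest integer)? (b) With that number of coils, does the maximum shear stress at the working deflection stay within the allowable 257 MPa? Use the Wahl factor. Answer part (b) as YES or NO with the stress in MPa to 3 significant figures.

N_a = Gd⁴/(8D³k) = (79.9×10³)(10.2⁴)/(8·45.0³·79) = 15.02 → N_a = 15
Actual rate k = Gd⁴/(8D³·15) = 79.091 N/mm
Working load F = kδ = 79.091·18 = 1423.6 N
C = 45.0/10.2 = 4.4118; K_W = (4C−1)/(4C−4)+0.615/C = 1.3592
τ_max = K_W·8FD/(πd³) = 1.3592·153.73 = 208.95 MPa
τ_max ≤ 257 MPa → acceptable

(a) 15 coils; (b) YES, τ_max = 209 MPa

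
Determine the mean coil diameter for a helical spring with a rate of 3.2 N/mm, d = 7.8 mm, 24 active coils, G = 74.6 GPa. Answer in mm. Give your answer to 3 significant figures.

76.6 mm

D = (Gd⁴/(8N_a·k))^(1/3) = (74.6×10³·7.8⁴/(8·24·3.2))^(1/3)
  = (449434)^(1/3) = 76.5988 mm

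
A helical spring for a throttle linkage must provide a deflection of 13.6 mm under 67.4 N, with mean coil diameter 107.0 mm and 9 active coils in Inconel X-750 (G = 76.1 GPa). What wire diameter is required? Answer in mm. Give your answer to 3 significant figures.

Required rate k = F/δ = 67.4/13.6 = 4.9559 N/mm
d = (8D³N_a·k / G)^(1/4) = (8·107.0³·9·4.9559 / (76.1×10³))^0.25
  = (5744.1)^0.25 = 8.7057 mm

8.71 mm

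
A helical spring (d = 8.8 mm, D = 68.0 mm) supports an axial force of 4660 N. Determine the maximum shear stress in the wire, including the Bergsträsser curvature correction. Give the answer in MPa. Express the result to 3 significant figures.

Spring index C = D/d = 68.0/8.8 = 7.7273
K_B = (4C+2)/(4C−3) = 32.909/27.909 = 1.1792
τ₀ = 8FD/(πd³) = 8·4660·68.0/(π·8.8³) = 2.53504e+06/2140.9 = 1184.1 MPa
τ_max = K·τ₀ = 1.1792 × 1184.1 = 1396.2 MPa

1400 MPa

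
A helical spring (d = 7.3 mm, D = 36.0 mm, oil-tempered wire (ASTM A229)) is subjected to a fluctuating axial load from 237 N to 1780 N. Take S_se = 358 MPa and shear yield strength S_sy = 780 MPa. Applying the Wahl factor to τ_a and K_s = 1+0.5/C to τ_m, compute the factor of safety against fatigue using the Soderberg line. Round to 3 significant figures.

C = D/d = 36.0/7.3 = 4.9315; K_W = (4C−1)/(4C−4)+0.615/C = 1.3155; K_s = 1+0.5/C = 1.1014
F_a = (F_max−F_min)/2 = 771.5 N; F_m = (F_max+F_min)/2 = 1008.5 N
τ_a = K_W·8F_aD/(πd³) = 1.3155 × 181.81 = 239.16 MPa
τ_m = K_s·8F_mD/(πd³) = 1.1014 × 237.66 = 261.75 MPa
Soderberg: 1/n_f = τ_a/S_se + τ_m/S_sy = 239.16/358 + 261.75/780 = 0.66805 + 0.33558 = 1.0036
n_f = 1/1.0036 = 0.9964

0.996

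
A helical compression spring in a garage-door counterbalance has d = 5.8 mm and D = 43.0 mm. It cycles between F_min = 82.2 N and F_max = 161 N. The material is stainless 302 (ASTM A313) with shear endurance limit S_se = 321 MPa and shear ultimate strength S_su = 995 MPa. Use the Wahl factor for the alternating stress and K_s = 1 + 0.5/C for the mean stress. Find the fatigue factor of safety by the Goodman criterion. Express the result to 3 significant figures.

C = D/d = 43.0/5.8 = 7.4138; K_W = (4C−1)/(4C−4)+0.615/C = 1.1999; K_s = 1+0.5/C = 1.0674
F_a = (F_max−F_min)/2 = 39.4 N; F_m = (F_max+F_min)/2 = 121.6 N
τ_a = K_W·8F_aD/(πd³) = 1.1999 × 22.112 = 26.532 MPa
τ_m = K_s·8F_mD/(πd³) = 1.0674 × 68.243 = 72.845 MPa
Goodman: 1/n_f = τ_a/S_se + τ_m/S_su = 26.532/321 + 72.845/995 = 0.08265 + 0.07321 = 0.15586
n_f = 1/0.15586 = 6.416

6.42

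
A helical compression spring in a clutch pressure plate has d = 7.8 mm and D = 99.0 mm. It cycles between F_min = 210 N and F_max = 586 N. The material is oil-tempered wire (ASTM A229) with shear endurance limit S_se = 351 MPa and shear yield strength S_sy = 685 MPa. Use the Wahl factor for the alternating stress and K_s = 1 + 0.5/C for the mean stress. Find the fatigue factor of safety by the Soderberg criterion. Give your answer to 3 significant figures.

C = D/d = 99.0/7.8 = 12.6923; K_W = (4C−1)/(4C−4)+0.615/C = 1.1126; K_s = 1+0.5/C = 1.0394
F_a = (F_max−F_min)/2 = 188 N; F_m = (F_max+F_min)/2 = 398 N
τ_a = K_W·8F_aD/(πd³) = 1.1126 × 99.873 = 111.12 MPa
τ_m = K_s·8F_mD/(πd³) = 1.0394 × 211.43 = 219.76 MPa
Soderberg: 1/n_f = τ_a/S_se + τ_m/S_sy = 111.12/351 + 219.76/685 = 0.31658 + 0.32082 = 0.6374
n_f = 1/0.6374 = 1.569

1.57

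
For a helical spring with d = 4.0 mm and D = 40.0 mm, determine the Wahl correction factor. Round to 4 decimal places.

1.1448

C = D/d = 40.0/4.0 = 10.0000
K_W = (4C−1)/(4C−4) + 0.615/C = 39.000/36.000 + 0.0615 = 1.1448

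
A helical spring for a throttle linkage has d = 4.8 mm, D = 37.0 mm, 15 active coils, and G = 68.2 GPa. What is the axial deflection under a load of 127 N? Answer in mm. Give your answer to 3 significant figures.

k = Gd⁴/(8D³N_a) = (68.2×10³)(4.8⁴)/(8·37.0³·15) = 5.9561 N/mm
δ = F/k = 127 / 5.9561 = 21.323 mm

21.3 mm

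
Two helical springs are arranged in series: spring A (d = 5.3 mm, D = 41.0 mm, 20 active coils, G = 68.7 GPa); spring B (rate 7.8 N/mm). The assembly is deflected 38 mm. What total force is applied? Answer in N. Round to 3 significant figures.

115 N

k_A = Gd⁴/(8D³N_a) = (68.7×10³)(5.3⁴)/(8·41.0³·20) = 4.9157 N/mm
Series: 1/k_eq = 1/4.9157 + 1/7.8 = 0.33163; k_eq = 3.0154 N/mm
F = k_eq·δ = 3.0154·38 = 114.58 N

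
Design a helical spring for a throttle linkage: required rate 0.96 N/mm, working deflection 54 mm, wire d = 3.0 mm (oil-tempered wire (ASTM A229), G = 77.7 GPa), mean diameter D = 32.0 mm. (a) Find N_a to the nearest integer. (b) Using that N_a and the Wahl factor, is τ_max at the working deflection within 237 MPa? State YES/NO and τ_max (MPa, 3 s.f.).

(a) 25 coils; (b) YES, τ_max = 178 MPa

N_a = Gd⁴/(8D³k) = (77.7×10³)(3.0⁴)/(8·32.0³·0.96) = 25.01 → N_a = 25
Actual rate k = Gd⁴/(8D³·25) = 0.96034 N/mm
Working load F = kδ = 0.96034·54 = 51.858 N
C = 32.0/3.0 = 10.6667; K_W = (4C−1)/(4C−4)+0.615/C = 1.1352
τ_max = K_W·8FD/(πd³) = 1.1352·156.51 = 177.68 MPa
τ_max ≤ 237 MPa → acceptable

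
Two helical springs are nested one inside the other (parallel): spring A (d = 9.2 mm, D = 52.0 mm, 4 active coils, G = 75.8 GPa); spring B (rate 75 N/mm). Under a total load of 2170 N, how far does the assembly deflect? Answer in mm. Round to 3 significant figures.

k_A = Gd⁴/(8D³N_a) = (75.8×10³)(9.2⁴)/(8·52.0³·4) = 120.69 N/mm
Parallel: k_eq = 120.69 + 75 = 195.69 N/mm
δ = F/k_eq = 2170/195.69 = 11.089 mm

11.1 mm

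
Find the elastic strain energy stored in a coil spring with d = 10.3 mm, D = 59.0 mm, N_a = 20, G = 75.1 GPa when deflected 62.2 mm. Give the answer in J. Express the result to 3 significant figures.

k = Gd⁴/(8D³N_a) = (75.1×10³)(10.3⁴)/(8·59.0³·20) = 25.722 N/mm
U = ½kδ² = 0.5 × 25.722 × 62.2² = 49758 N·mm = 49.758 J

49.8 J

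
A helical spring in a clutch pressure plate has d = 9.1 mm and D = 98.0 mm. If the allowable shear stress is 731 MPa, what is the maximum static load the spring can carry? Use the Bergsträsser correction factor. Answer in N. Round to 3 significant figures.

1960 N

C = D/d = 98.0/9.1 = 10.7692
K_B = (4C+2)/(4C−3) = 45.077/40.077 = 1.1248
τ_max = K·8FD/(πd³) → F_max = τ_allow·πd³/(8DK)
F_max = 731·π·9.1³/(8·98.0·1.1248) = 1.7306e+06/881.81 = 1962.5 N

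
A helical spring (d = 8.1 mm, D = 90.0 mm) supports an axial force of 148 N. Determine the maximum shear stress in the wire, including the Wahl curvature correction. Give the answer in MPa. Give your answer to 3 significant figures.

72.1 MPa

Spring index C = D/d = 90.0/8.1 = 11.1111
K_W = (4C−1)/(4C−4) + 0.615/C = 43.444/40.444 + 0.0554 = 1.1295
τ₀ = 8FD/(πd³) = 8·148·90.0/(π·8.1³) = 106560/1669.6 = 63.825 MPa
τ_max = K·τ₀ = 1.1295 × 63.825 = 72.092 MPa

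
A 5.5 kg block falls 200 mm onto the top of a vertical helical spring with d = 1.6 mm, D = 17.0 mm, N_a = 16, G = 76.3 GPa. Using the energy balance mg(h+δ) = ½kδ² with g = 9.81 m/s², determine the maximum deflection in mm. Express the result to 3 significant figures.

k = Gd⁴/(8D³N_a) = (76.3×10³)(1.6⁴)/(8·17.0³·16) = 0.79515 N/mm
W = mg = 5.5 × 9.81 = 53.955 N
½kδ² − Wδ − Wh = 0 → δ = (W + √(W² + 2kWh))/k
δ = (53.955 + √(2911.1 + 17160.9))/0.79515 = (53.955 + 141.68)/0.79515 = 246.03 mm

246 mm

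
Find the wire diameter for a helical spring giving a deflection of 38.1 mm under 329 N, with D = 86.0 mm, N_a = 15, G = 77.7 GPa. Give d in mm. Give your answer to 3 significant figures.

9.60 mm

Required rate k = F/δ = 329/38.1 = 8.6352 N/mm
d = (8D³N_a·k / G)^(1/4) = (8·86.0³·15·8.6352 / (77.7×10³))^0.25
  = (8482.6)^0.25 = 9.5969 mm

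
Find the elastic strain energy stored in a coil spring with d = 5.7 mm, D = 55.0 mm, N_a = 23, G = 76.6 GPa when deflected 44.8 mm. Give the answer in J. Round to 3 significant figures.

k = Gd⁴/(8D³N_a) = (76.6×10³)(5.7⁴)/(8·55.0³·23) = 2.6413 N/mm
U = ½kδ² = 0.5 × 2.6413 × 44.8² = 2650.6 N·mm = 2.6506 J

2.65 J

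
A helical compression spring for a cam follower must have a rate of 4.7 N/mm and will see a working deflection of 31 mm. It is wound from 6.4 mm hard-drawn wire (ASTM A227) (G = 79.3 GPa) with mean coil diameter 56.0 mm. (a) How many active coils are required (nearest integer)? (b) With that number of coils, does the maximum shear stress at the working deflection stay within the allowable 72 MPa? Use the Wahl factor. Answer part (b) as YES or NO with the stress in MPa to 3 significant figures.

N_a = Gd⁴/(8D³k) = (79.3×10³)(6.4⁴)/(8·56.0³·4.7) = 20.15 → N_a = 20
Actual rate k = Gd⁴/(8D³·20) = 4.7349 N/mm
Working load F = kδ = 4.7349·31 = 146.78 N
C = 56.0/6.4 = 8.7500; K_W = (4C−1)/(4C−4)+0.615/C = 1.1671
τ_max = K_W·8FD/(πd³) = 1.1671·79.847 = 93.186 MPa
τ_max > 72 MPa → exceeds allowable

(a) 20 coils; (b) NO, τ_max = 93.2 MPa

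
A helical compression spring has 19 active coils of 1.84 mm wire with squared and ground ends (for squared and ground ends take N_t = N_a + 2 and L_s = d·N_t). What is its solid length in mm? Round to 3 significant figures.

38.6 mm

squared and ground ends: N_t = N_a + 2 = 19 + 2 = 21
L_s = d·N_t = 1.84 × 21 = 38.64 mm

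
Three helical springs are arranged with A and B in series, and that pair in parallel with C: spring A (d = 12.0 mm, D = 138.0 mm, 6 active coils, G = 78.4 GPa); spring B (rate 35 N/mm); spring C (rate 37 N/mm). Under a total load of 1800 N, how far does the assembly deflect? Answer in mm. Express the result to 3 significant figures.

38.8 mm

k_A = Gd⁴/(8D³N_a) = (78.4×10³)(12.0⁴)/(8·138.0³·6) = 12.887 N/mm
Springs A,B series: k_AB = 1/(1/12.887+1/35) = 9.4191 N/mm; parallel with C: k_eq = 9.4191+37 = 46.419 N/mm
δ = F/k_eq = 1800/46.419 = 38.777 mm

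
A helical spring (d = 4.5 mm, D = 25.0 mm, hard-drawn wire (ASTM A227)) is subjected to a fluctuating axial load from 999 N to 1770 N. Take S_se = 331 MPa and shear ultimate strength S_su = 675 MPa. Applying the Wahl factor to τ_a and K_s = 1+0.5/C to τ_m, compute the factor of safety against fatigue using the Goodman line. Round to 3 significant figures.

C = D/d = 25.0/4.5 = 5.5556; K_W = (4C−1)/(4C−4)+0.615/C = 1.2753; K_s = 1+0.5/C = 1.0900
F_a = (F_max−F_min)/2 = 385.5 N; F_m = (F_max+F_min)/2 = 1384.5 N
τ_a = K_W·8F_aD/(πd³) = 1.2753 × 269.32 = 343.47 MPa
τ_m = K_s·8F_mD/(πd³) = 1.0900 × 967.24 = 1054.3 MPa
Goodman: 1/n_f = τ_a/S_se + τ_m/S_su = 343.47/331 + 1054.3/675 = 1.03768 + 1.56192 = 2.5996
n_f = 1/2.5996 = 0.3847

0.385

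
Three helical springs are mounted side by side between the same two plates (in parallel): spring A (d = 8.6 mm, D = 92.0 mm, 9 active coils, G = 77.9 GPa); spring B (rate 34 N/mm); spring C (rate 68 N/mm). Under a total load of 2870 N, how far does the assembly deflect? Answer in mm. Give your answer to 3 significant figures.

k_A = Gd⁴/(8D³N_a) = (77.9×10³)(8.6⁴)/(8·92.0³·9) = 7.6004 N/mm
Parallel: k_eq = 7.6004 + 34 + 68 = 109.6 N/mm
δ = F/k_eq = 2870/109.6 = 26.186 mm

26.2 mm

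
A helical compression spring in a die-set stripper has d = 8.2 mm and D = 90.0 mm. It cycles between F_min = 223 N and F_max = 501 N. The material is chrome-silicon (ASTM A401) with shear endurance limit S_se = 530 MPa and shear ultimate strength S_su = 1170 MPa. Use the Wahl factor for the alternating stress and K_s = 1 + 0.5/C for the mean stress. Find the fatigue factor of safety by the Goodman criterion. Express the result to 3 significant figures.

C = D/d = 90.0/8.2 = 10.9756; K_W = (4C−1)/(4C−4)+0.615/C = 1.1312; K_s = 1+0.5/C = 1.0456
F_a = (F_max−F_min)/2 = 139 N; F_m = (F_max+F_min)/2 = 362 N
τ_a = K_W·8F_aD/(πd³) = 1.1312 × 57.777 = 65.358 MPa
τ_m = K_s·8F_mD/(πd³) = 1.0456 × 150.47 = 157.32 MPa
Goodman: 1/n_f = τ_a/S_se + τ_m/S_su = 65.358/530 + 157.32/1170 = 0.12332 + 0.13447 = 0.25778
n_f = 1/0.25778 = 3.879

3.88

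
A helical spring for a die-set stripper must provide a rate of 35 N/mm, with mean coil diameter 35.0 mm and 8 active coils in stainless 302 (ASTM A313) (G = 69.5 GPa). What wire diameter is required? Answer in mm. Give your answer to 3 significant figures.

d = (8D³N_a·k / G)^(1/4) = (8·35.0³·8·35 / (69.5×10³))^0.25
  = (1381.9)^0.25 = 6.0970 mm

6.10 mm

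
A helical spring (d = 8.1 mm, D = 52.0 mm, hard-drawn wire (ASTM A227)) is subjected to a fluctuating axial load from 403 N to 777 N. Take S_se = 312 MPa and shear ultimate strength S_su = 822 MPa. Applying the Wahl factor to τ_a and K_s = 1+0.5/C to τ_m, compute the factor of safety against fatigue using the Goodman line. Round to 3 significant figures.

2.65

C = D/d = 52.0/8.1 = 6.4198; K_W = (4C−1)/(4C−4)+0.615/C = 1.2342; K_s = 1+0.5/C = 1.0779
F_a = (F_max−F_min)/2 = 187 N; F_m = (F_max+F_min)/2 = 590 N
τ_a = K_W·8F_aD/(πd³) = 1.2342 × 46.594 = 57.505 MPa
τ_m = K_s·8F_mD/(πd³) = 1.0779 × 147.01 = 158.46 MPa
Goodman: 1/n_f = τ_a/S_se + τ_m/S_su = 57.505/312 + 158.46/822 = 0.18431 + 0.19277 = 0.37708
n_f = 1/0.37708 = 2.652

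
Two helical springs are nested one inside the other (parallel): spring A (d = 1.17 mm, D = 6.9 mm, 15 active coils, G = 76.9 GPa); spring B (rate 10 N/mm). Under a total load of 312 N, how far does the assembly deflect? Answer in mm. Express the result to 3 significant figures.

22.8 mm

k_A = Gd⁴/(8D³N_a) = (76.9×10³)(1.17⁴)/(8·6.9³·15) = 3.6555 N/mm
Parallel: k_eq = 3.6555 + 10 = 13.655 N/mm
δ = F/k_eq = 312/13.655 = 22.848 mm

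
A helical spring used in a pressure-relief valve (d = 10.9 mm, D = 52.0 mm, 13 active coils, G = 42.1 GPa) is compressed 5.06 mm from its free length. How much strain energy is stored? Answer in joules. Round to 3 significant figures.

0.520 J

k = Gd⁴/(8D³N_a) = (42.1×10³)(10.9⁴)/(8·52.0³·13) = 40.639 N/mm
U = ½kδ² = 0.5 × 40.639 × 5.06² = 520.25 N·mm = 0.52025 J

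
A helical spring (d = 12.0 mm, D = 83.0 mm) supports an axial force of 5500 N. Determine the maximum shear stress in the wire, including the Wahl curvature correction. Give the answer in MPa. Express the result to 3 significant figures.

Spring index C = D/d = 83.0/12.0 = 6.9167
K_W = (4C−1)/(4C−4) + 0.615/C = 26.667/23.667 + 0.0889 = 1.2157
τ₀ = 8FD/(πd³) = 8·5500·83.0/(π·12.0³) = 3.652e+06/5428.7 = 672.72 MPa
τ_max = K·τ₀ = 1.2157 × 672.72 = 817.82 MPa

818 MPa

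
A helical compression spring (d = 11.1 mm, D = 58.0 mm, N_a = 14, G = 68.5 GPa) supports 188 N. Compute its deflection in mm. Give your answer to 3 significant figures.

k = Gd⁴/(8D³N_a) = (68.5×10³)(11.1⁴)/(8·58.0³·14) = 47.586 N/mm
δ = F/k = 188 / 47.586 = 3.9507 mm

3.95 mm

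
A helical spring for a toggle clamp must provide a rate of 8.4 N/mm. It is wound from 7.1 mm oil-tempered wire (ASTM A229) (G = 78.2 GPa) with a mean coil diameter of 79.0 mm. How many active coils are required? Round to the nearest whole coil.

N_a = Gd⁴/(8D³k) = (78.2×10³ × 7.1⁴)/(8 × 79.0³ × 8.4)
    = 1.98719e+08 / 3.31322e+07 = 5.998 → 6 coils

6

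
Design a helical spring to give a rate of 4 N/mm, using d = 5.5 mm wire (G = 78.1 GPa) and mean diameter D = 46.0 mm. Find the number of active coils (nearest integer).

N_a = Gd⁴/(8D³k) = (78.1×10³ × 5.5⁴)/(8 × 46.0³ × 4)
    = 7.14664e+07 / 3.11475e+06 = 22.94 → 23 coils

23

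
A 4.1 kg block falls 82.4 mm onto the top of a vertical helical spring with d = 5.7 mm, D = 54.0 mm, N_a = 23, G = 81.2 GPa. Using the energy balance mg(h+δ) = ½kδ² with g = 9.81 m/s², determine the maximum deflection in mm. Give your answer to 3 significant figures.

k = Gd⁴/(8D³N_a) = (81.2×10³)(5.7⁴)/(8·54.0³·23) = 2.9584 N/mm
W = mg = 4.1 × 9.81 = 40.221 N
½kδ² − Wδ − Wh = 0 → δ = (W + √(W² + 2kWh))/k
δ = (40.221 + √(1617.7 + 19609.5))/2.9584 = (40.221 + 145.7)/2.9584 = 62.844 mm

62.8 mm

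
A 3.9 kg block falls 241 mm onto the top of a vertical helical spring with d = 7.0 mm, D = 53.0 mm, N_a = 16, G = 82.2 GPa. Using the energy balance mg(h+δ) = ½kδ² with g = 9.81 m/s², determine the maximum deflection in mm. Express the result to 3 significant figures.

46.1 mm

k = Gd⁴/(8D³N_a) = (82.2×10³)(7.0⁴)/(8·53.0³·16) = 10.357 N/mm
W = mg = 3.9 × 9.81 = 38.259 N
½kδ² − Wδ − Wh = 0 → δ = (W + √(W² + 2kWh))/k
δ = (38.259 + √(1463.8 + 190988))/10.357 = (38.259 + 438.69)/10.357 = 46.052 mm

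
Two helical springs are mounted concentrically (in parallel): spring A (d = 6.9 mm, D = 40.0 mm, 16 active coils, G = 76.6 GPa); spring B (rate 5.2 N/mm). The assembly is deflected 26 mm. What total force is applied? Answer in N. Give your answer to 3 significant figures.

686 N

k_A = Gd⁴/(8D³N_a) = (76.6×10³)(6.9⁴)/(8·40.0³·16) = 21.195 N/mm
Parallel: k_eq = 21.195 + 5.2 = 26.395 N/mm
F = k_eq·δ = 26.395·26 = 686.27 N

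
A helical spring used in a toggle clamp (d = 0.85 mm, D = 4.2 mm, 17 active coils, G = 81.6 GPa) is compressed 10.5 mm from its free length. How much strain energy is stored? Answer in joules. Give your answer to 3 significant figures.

k = Gd⁴/(8D³N_a) = (81.6×10³)(0.85⁴)/(8·4.2³·17) = 4.2275 N/mm
U = ½kδ² = 0.5 × 4.2275 × 10.5² = 233.04 N·mm = 0.23304 J

0.233 J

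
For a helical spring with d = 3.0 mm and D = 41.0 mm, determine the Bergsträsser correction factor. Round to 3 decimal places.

1.097

C = D/d = 41.0/3.0 = 13.6667
K_B = (4C+2)/(4C−3) = 56.667/51.667 = 1.0968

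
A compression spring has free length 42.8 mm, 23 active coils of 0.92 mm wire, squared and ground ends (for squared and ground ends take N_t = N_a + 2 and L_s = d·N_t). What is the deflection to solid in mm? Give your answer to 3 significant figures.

19.8 mm

N_t = 25; L_s = 0.92·25 = 23 mm
δ_solid = L₀ − L_s = 42.8 − 23 = 19.8 mm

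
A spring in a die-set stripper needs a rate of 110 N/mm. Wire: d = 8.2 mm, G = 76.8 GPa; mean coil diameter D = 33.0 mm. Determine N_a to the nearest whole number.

11

N_a = Gd⁴/(8D³k) = (76.8×10³ × 8.2⁴)/(8 × 33.0³ × 110)
    = 3.4723e+08 / 3.16246e+07 = 10.98 → 11 coils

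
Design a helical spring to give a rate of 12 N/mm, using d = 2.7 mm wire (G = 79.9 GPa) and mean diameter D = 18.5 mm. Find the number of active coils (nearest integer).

7

N_a = Gd⁴/(8D³k) = (79.9×10³ × 2.7⁴)/(8 × 18.5³ × 12)
    = 4.24621e+06 / 607836 = 6.986 → 7 coils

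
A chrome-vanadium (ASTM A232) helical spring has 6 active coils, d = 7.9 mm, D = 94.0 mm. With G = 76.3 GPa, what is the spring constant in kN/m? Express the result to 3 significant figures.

k = Gd⁴/(8D³N_a) = (76.3×10³ × 7.9⁴) / (8 × 94.0³ × 6)
  = 2.97189e+08 / 3.9868e+07 = 7.4543 N/mm

7.45 kN/m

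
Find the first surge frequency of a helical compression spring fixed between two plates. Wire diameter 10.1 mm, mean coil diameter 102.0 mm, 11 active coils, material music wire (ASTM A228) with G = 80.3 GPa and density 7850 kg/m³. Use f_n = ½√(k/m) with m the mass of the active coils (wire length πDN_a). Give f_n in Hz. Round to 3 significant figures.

k = Gd⁴/(8D³N_a) = (80.3×10³)(10.1⁴)/(8·102.0³·11) = 8.9478 N/mm = 8947.8 N/m
Wire length L = πDN_a = π·102.0·11 = 3524.9 mm
m = ρ·(πd²/4)·L = 7850 × 80.118×10⁻⁶ m² × 3.5249 m = 2.2169 kg
f_n = ½√(k/m) = 0.5·√(8947.8/2.2169) = 0.5·√(4036.2) = 31.766 Hz

31.8 Hz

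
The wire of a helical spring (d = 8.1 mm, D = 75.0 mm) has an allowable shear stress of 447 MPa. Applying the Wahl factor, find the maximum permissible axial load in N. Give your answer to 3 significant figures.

C = D/d = 75.0/8.1 = 9.2593
K_W = (4C−1)/(4C−4) + 0.615/C = 36.037/33.037 + 0.0664 = 1.1572
τ_max = K·8FD/(πd³) → F_max = τ_allow·πd³/(8DK)
F_max = 447·π·8.1³/(8·75.0·1.1572) = 7.463e+05/694.34 = 1074.8 N

1070 N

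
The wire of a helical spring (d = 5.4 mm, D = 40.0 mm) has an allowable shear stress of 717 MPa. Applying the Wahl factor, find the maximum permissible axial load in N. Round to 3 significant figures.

924 N

C = D/d = 40.0/5.4 = 7.4074
K_W = (4C−1)/(4C−4) + 0.615/C = 28.630/25.630 + 0.0830 = 1.2001
τ_max = K·8FD/(πd³) → F_max = τ_allow·πd³/(8DK)
F_max = 717·π·5.4³/(8·40.0·1.2001) = 3.5469e+05/384.02 = 923.62 N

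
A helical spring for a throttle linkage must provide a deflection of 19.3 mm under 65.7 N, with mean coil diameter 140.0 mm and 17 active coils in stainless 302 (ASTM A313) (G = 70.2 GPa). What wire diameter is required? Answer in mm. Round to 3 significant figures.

Required rate k = F/δ = 65.7/19.3 = 3.4041 N/mm
d = (8D³N_a·k / G)^(1/4) = (8·140.0³·17·3.4041 / (70.2×10³))^0.25
  = (18096)^0.25 = 11.5984 mm

11.6 mm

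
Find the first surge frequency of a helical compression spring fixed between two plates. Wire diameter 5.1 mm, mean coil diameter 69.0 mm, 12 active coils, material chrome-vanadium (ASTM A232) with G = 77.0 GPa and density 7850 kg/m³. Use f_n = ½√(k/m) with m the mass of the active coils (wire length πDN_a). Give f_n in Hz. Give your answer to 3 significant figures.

31.5 Hz

k = Gd⁴/(8D³N_a) = (77.0×10³)(5.1⁴)/(8·69.0³·12) = 1.6518 N/mm = 1651.8 N/m
Wire length L = πDN_a = π·69.0·12 = 2601.2 mm
m = ρ·(πd²/4)·L = 7850 × 20.428×10⁻⁶ m² × 2.6012 m = 0.41714 kg
f_n = ½√(k/m) = 0.5·√(1651.8/0.41714) = 0.5·√(3959.8) = 31.463 Hz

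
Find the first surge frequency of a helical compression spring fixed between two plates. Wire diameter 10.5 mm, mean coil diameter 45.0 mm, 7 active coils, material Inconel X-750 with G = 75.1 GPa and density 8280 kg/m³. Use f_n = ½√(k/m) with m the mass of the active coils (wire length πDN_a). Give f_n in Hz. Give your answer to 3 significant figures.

251 Hz

k = Gd⁴/(8D³N_a) = (75.1×10³)(10.5⁴)/(8·45.0³·7) = 178.88 N/mm = 1.7888e+05 N/m
Wire length L = πDN_a = π·45.0·7 = 989.6 mm
m = ρ·(πd²/4)·L = 8280 × 86.59×10⁻⁶ m² × 0.9896 m = 0.70951 kg
f_n = ½√(k/m) = 0.5·√(1.7888e+05/0.70951) = 0.5·√(2.5212e+05) = 251.06 Hz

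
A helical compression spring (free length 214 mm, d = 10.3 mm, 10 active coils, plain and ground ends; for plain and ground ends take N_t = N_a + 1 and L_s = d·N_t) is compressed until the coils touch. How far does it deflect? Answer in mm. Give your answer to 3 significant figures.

N_t = 11; L_s = 10.3·11 = 113.3 mm
δ_solid = L₀ − L_s = 214 − 113.3 = 100.7 mm

101 mm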